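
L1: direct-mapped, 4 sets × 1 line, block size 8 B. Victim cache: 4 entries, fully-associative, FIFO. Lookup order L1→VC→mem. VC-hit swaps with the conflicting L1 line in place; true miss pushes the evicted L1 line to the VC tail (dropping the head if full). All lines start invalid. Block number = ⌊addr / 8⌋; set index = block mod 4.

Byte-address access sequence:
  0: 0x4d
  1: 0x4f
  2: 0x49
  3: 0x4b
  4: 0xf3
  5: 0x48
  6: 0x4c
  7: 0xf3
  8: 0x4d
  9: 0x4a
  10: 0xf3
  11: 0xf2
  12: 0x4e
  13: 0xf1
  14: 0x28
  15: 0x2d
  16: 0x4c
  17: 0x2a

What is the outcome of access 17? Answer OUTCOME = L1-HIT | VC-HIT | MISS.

#0 0x4d→b9/s1 MISS; vc=[]
#1 0x4f→b9/s1 L1-HIT; vc=[]
#2 0x49→b9/s1 L1-HIT; vc=[]
#3 0x4b→b9/s1 L1-HIT; vc=[]
#4 0xf3→b30/s2 MISS; vc=[]
#5 0x48→b9/s1 L1-HIT; vc=[]
#6 0x4c→b9/s1 L1-HIT; vc=[]
#7 0xf3→b30/s2 L1-HIT; vc=[]
#8 0x4d→b9/s1 L1-HIT; vc=[]
#9 0x4a→b9/s1 L1-HIT; vc=[]
#10 0xf3→b30/s2 L1-HIT; vc=[]
#11 0xf2→b30/s2 L1-HIT; vc=[]
#12 0x4e→b9/s1 L1-HIT; vc=[]
#13 0xf1→b30/s2 L1-HIT; vc=[]
#14 0x28→b5/s1 MISS; vc=[9]
#15 0x2d→b5/s1 L1-HIT; vc=[9]
#16 0x4c→b9/s1 VC-HIT; vc=[5]
#17 0x2a→b5/s1 VC-HIT; vc=[9]

OUTCOME = VC-HIT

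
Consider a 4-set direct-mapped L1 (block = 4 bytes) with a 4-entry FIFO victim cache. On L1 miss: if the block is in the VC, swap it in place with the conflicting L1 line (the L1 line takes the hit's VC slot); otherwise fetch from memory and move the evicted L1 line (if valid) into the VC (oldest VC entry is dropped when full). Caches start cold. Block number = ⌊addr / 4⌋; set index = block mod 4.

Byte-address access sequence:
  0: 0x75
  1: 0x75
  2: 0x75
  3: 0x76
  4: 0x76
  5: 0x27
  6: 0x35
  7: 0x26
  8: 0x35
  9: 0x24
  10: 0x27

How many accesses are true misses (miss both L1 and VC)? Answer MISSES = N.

#0 0x75→b29/s1 MISS; vc=[]
#1 0x75→b29/s1 L1-HIT; vc=[]
#2 0x75→b29/s1 L1-HIT; vc=[]
#3 0x76→b29/s1 L1-HIT; vc=[]
#4 0x76→b29/s1 L1-HIT; vc=[]
#5 0x27→b9/s1 MISS; vc=[29]
#6 0x35→b13/s1 MISS; vc=[29,9]
#7 0x26→b9/s1 VC-HIT; vc=[29,13]
#8 0x35→b13/s1 VC-HIT; vc=[29,9]
#9 0x24→b9/s1 VC-HIT; vc=[29,13]
#10 0x27→b9/s1 L1-HIT; vc=[29,13]

MISSES = 3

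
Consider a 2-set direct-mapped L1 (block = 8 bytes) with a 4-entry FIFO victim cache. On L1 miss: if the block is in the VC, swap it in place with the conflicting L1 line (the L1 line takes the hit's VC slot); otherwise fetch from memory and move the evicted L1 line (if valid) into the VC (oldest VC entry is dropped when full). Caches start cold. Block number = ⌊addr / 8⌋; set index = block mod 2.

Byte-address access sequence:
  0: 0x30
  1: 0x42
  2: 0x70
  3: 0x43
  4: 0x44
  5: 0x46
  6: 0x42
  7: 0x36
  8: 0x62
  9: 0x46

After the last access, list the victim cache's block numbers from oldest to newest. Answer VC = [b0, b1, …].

VC = [12, 14, 6]

#0 0x30→b6/s0 MISS; vc=[]
#1 0x42→b8/s0 MISS; vc=[6]
#2 0x70→b14/s0 MISS; vc=[6,8]
#3 0x43→b8/s0 VC-HIT; vc=[6,14]
#4 0x44→b8/s0 L1-HIT; vc=[6,14]
#5 0x46→b8/s0 L1-HIT; vc=[6,14]
#6 0x42→b8/s0 L1-HIT; vc=[6,14]
#7 0x36→b6/s0 VC-HIT; vc=[8,14]
#8 0x62→b12/s0 MISS; vc=[8,14,6]
#9 0x46→b8/s0 VC-HIT; vc=[12,14,6]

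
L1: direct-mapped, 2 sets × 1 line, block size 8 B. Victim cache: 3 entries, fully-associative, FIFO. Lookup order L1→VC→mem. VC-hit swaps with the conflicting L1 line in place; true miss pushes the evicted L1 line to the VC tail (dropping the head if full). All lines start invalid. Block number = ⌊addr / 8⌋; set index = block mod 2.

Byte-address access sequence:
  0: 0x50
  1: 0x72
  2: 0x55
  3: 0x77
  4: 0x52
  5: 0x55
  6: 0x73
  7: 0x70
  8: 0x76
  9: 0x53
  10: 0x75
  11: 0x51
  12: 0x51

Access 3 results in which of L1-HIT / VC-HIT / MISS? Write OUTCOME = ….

OUTCOME = VC-HIT

0: 0x50 (blk 10, set 0) → MISS  vc=[]
1: 0x72 (blk 14, set 0) → MISS  vc=[10]
2: 0x55 (blk 10, set 0) → VC-HIT  vc=[14]
3: 0x77 (blk 14, set 0) → VC-HIT  vc=[10]
4: 0x52 (blk 10, set 0) → VC-HIT  vc=[14]
5: 0x55 (blk 10, set 0) → L1-HIT  vc=[14]
6: 0x73 (blk 14, set 0) → VC-HIT  vc=[10]
7: 0x70 (blk 14, set 0) → L1-HIT  vc=[10]
8: 0x76 (blk 14, set 0) → L1-HIT  vc=[10]
9: 0x53 (blk 10, set 0) → VC-HIT  vc=[14]
10: 0x75 (blk 14, set 0) → VC-HIT  vc=[10]
11: 0x51 (blk 10, set 0) → VC-HIT  vc=[14]
12: 0x51 (blk 10, set 0) → L1-HIT  vc=[14]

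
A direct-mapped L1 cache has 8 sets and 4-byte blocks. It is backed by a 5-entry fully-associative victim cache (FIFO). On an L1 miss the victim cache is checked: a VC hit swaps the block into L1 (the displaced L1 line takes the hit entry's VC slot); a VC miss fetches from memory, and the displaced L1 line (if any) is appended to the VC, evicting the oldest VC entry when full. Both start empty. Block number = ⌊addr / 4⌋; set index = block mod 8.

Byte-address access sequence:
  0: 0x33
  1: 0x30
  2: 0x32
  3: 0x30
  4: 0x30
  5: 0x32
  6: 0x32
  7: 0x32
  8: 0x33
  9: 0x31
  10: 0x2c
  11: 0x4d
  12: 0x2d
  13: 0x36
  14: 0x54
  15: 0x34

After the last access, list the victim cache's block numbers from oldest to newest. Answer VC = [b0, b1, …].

0: 0x33 (blk 12, set 4) → MISS  vc=[]
1: 0x30 (blk 12, set 4) → L1-HIT  vc=[]
2: 0x32 (blk 12, set 4) → L1-HIT  vc=[]
3: 0x30 (blk 12, set 4) → L1-HIT  vc=[]
4: 0x30 (blk 12, set 4) → L1-HIT  vc=[]
5: 0x32 (blk 12, set 4) → L1-HIT  vc=[]
6: 0x32 (blk 12, set 4) → L1-HIT  vc=[]
7: 0x32 (blk 12, set 4) → L1-HIT  vc=[]
8: 0x33 (blk 12, set 4) → L1-HIT  vc=[]
9: 0x31 (blk 12, set 4) → L1-HIT  vc=[]
10: 0x2c (blk 11, set 3) → MISS  vc=[]
11: 0x4d (blk 19, set 3) → MISS  vc=[11]
12: 0x2d (blk 11, set 3) → VC-HIT  vc=[19]
13: 0x36 (blk 13, set 5) → MISS  vc=[19]
14: 0x54 (blk 21, set 5) → MISS  vc=[19, 13]
15: 0x34 (blk 13, set 5) → VC-HIT  vc=[19, 21]

VC = [19, 21]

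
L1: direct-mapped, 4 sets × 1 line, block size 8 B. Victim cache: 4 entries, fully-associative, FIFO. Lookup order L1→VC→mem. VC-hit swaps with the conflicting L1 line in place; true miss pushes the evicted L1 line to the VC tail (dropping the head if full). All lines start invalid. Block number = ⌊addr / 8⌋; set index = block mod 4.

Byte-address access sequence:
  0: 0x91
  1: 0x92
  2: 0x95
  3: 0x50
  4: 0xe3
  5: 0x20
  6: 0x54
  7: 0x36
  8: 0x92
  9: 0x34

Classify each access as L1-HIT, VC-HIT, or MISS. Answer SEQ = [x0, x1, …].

#0 0x91→b18/s2 MISS; vc=[]
#1 0x92→b18/s2 L1-HIT; vc=[]
#2 0x95→b18/s2 L1-HIT; vc=[]
#3 0x50→b10/s2 MISS; vc=[18]
#4 0xe3→b28/s0 MISS; vc=[18]
#5 0x20→b4/s0 MISS; vc=[18,28]
#6 0x54→b10/s2 L1-HIT; vc=[18,28]
#7 0x36→b6/s2 MISS; vc=[18,28,10]
#8 0x92→b18/s2 VC-HIT; vc=[6,28,10]
#9 0x34→b6/s2 VC-HIT; vc=[18,28,10]

SEQ = [MISS, L1-HIT, L1-HIT, MISS, MISS, MISS, L1-HIT, MISS, VC-HIT, VC-HIT]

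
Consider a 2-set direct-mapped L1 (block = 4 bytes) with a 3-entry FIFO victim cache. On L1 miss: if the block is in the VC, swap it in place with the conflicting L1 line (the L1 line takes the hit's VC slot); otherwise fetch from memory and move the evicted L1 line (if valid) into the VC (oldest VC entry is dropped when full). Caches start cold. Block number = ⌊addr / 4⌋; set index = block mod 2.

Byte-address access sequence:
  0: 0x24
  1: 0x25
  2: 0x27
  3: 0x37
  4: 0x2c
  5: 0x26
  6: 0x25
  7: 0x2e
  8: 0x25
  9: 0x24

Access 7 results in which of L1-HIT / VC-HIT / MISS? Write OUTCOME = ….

#0 0x24→b9/s1 MISS; vc=[]
#1 0x25→b9/s1 L1-HIT; vc=[]
#2 0x27→b9/s1 L1-HIT; vc=[]
#3 0x37→b13/s1 MISS; vc=[9]
#4 0x2c→b11/s1 MISS; vc=[9,13]
#5 0x26→b9/s1 VC-HIT; vc=[11,13]
#6 0x25→b9/s1 L1-HIT; vc=[11,13]
#7 0x2e→b11/s1 VC-HIT; vc=[9,13]
#8 0x25→b9/s1 VC-HIT; vc=[11,13]
#9 0x24→b9/s1 L1-HIT; vc=[11,13]

OUTCOME = VC-HIT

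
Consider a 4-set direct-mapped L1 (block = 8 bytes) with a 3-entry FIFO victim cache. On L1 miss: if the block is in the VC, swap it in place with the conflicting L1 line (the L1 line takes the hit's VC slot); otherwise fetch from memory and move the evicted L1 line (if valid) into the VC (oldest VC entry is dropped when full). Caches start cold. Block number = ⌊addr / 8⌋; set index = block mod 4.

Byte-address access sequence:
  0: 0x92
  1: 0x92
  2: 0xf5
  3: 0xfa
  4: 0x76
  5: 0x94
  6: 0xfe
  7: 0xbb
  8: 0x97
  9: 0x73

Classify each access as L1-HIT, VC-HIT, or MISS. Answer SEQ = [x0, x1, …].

SEQ = [MISS, L1-HIT, MISS, MISS, MISS, VC-HIT, L1-HIT, MISS, L1-HIT, VC-HIT]

  [0] addr=0x92 blk=18 s=2: MISS | VC []
  [1] addr=0x92 blk=18 s=2: L1-HIT | VC []
  [2] addr=0xf5 blk=30 s=2: MISS | VC [18]
  [3] addr=0xfa blk=31 s=3: MISS | VC [18]
  [4] addr=0x76 blk=14 s=2: MISS | VC [18, 30]
  [5] addr=0x94 blk=18 s=2: VC-HIT | VC [14, 30]
  [6] addr=0xfe blk=31 s=3: L1-HIT | VC [14, 30]
  [7] addr=0xbb blk=23 s=3: MISS | VC [14, 30, 31]
  [8] addr=0x97 blk=18 s=2: L1-HIT | VC [14, 30, 31]
  [9] addr=0x73 blk=14 s=2: VC-HIT | VC [18, 30, 31]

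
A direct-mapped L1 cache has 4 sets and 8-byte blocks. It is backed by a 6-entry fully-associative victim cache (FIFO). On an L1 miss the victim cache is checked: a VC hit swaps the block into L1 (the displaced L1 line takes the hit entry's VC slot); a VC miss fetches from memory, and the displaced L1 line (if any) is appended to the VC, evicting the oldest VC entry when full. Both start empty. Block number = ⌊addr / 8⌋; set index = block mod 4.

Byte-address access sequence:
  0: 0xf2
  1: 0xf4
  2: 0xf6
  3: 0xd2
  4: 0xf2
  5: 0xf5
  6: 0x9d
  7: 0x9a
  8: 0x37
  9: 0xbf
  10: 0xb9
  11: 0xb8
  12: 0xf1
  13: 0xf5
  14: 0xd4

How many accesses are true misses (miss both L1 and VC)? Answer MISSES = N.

MISSES = 5

0: 0xf2 (blk 30, set 2) → MISS  vc=[]
1: 0xf4 (blk 30, set 2) → L1-HIT  vc=[]
2: 0xf6 (blk 30, set 2) → L1-HIT  vc=[]
3: 0xd2 (blk 26, set 2) → MISS  vc=[30]
4: 0xf2 (blk 30, set 2) → VC-HIT  vc=[26]
5: 0xf5 (blk 30, set 2) → L1-HIT  vc=[26]
6: 0x9d (blk 19, set 3) → MISS  vc=[26]
7: 0x9a (blk 19, set 3) → L1-HIT  vc=[26]
8: 0x37 (blk 6, set 2) → MISS  vc=[26, 30]
9: 0xbf (blk 23, set 3) → MISS  vc=[26, 30, 19]
10: 0xb9 (blk 23, set 3) → L1-HIT  vc=[26, 30, 19]
11: 0xb8 (blk 23, set 3) → L1-HIT  vc=[26, 30, 19]
12: 0xf1 (blk 30, set 2) → VC-HIT  vc=[26, 6, 19]
13: 0xf5 (blk 30, set 2) → L1-HIT  vc=[26, 6, 19]
14: 0xd4 (blk 26, set 2) → VC-HIT  vc=[30, 6, 19]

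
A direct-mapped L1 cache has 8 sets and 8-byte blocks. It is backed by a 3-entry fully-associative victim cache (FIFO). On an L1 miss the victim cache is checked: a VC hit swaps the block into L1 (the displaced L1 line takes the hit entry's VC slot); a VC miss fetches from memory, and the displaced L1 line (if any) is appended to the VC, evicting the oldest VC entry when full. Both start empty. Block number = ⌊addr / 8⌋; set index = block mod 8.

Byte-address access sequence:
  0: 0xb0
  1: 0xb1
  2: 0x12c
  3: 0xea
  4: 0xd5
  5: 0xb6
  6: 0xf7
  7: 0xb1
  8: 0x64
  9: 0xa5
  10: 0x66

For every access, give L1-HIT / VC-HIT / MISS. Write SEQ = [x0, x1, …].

SEQ = [MISS, L1-HIT, MISS, MISS, MISS, L1-HIT, MISS, VC-HIT, MISS, MISS, VC-HIT]

0: 0xb0 (blk 22, set 6) → MISS  vc=[]
1: 0xb1 (blk 22, set 6) → L1-HIT  vc=[]
2: 0x12c (blk 37, set 5) → MISS  vc=[]
3: 0xea (blk 29, set 5) → MISS  vc=[37]
4: 0xd5 (blk 26, set 2) → MISS  vc=[37]
5: 0xb6 (blk 22, set 6) → L1-HIT  vc=[37]
6: 0xf7 (blk 30, set 6) → MISS  vc=[37, 22]
7: 0xb1 (blk 22, set 6) → VC-HIT  vc=[37, 30]
8: 0x64 (blk 12, set 4) → MISS  vc=[37, 30]
9: 0xa5 (blk 20, set 4) → MISS  vc=[37, 30, 12]
10: 0x66 (blk 12, set 4) → VC-HIT  vc=[37, 30, 20]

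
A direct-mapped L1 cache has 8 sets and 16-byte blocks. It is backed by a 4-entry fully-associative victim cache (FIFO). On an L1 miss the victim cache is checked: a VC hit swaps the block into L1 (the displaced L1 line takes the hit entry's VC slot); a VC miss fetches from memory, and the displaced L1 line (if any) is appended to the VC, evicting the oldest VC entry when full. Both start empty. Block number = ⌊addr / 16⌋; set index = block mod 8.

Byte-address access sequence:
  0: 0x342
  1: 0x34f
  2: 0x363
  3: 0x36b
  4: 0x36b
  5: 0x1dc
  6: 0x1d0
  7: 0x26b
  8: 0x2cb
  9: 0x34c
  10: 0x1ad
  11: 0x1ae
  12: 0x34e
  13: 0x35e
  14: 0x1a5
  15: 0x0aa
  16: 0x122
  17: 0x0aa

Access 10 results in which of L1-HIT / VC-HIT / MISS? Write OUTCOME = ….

OUTCOME = MISS

  [0] addr=0x342 blk=52 s=4: MISS | VC []
  [1] addr=0x34f blk=52 s=4: L1-HIT | VC []
  [2] addr=0x363 blk=54 s=6: MISS | VC []
  [3] addr=0x36b blk=54 s=6: L1-HIT | VC []
  [4] addr=0x36b blk=54 s=6: L1-HIT | VC []
  [5] addr=0x1dc blk=29 s=5: MISS | VC []
  [6] addr=0x1d0 blk=29 s=5: L1-HIT | VC []
  [7] addr=0x26b blk=38 s=6: MISS | VC [54]
  [8] addr=0x2cb blk=44 s=4: MISS | VC [54, 52]
  [9] addr=0x34c blk=52 s=4: VC-HIT | VC [54, 44]
  [10] addr=0x1ad blk=26 s=2: MISS | VC [54, 44]
  [11] addr=0x1ae blk=26 s=2: L1-HIT | VC [54, 44]
  [12] addr=0x34e blk=52 s=4: L1-HIT | VC [54, 44]
  [13] addr=0x35e blk=53 s=5: MISS | VC [54, 44, 29]
  [14] addr=0x1a5 blk=26 s=2: L1-HIT | VC [54, 44, 29]
  [15] addr=0xaa blk=10 s=2: MISS | VC [54, 44, 29, 26]
  [16] addr=0x122 blk=18 s=2: MISS | VC [44, 29, 26, 10]
  [17] addr=0xaa blk=10 s=2: VC-HIT | VC [44, 29, 26, 18]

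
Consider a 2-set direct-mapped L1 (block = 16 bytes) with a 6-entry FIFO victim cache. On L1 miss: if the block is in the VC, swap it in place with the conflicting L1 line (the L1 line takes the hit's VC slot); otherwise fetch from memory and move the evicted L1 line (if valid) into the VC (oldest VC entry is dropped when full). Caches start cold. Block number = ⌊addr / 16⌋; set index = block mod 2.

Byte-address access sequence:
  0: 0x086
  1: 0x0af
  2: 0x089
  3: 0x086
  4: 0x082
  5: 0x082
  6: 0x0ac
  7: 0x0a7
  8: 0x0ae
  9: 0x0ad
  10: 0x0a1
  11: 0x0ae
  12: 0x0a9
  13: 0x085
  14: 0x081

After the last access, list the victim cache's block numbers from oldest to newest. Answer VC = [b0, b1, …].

VC = [10]

  [0] addr=0x86 blk=8 s=0: MISS | VC []
  [1] addr=0xaf blk=10 s=0: MISS | VC [8]
  [2] addr=0x89 blk=8 s=0: VC-HIT | VC [10]
  [3] addr=0x86 blk=8 s=0: L1-HIT | VC [10]
  [4] addr=0x82 blk=8 s=0: L1-HIT | VC [10]
  [5] addr=0x82 blk=8 s=0: L1-HIT | VC [10]
  [6] addr=0xac blk=10 s=0: VC-HIT | VC [8]
  [7] addr=0xa7 blk=10 s=0: L1-HIT | VC [8]
  [8] addr=0xae blk=10 s=0: L1-HIT | VC [8]
  [9] addr=0xad blk=10 s=0: L1-HIT | VC [8]
  [10] addr=0xa1 blk=10 s=0: L1-HIT | VC [8]
  [11] addr=0xae blk=10 s=0: L1-HIT | VC [8]
  [12] addr=0xa9 blk=10 s=0: L1-HIT | VC [8]
  [13] addr=0x85 blk=8 s=0: VC-HIT | VC [10]
  [14] addr=0x81 blk=8 s=0: L1-HIT | VC [10]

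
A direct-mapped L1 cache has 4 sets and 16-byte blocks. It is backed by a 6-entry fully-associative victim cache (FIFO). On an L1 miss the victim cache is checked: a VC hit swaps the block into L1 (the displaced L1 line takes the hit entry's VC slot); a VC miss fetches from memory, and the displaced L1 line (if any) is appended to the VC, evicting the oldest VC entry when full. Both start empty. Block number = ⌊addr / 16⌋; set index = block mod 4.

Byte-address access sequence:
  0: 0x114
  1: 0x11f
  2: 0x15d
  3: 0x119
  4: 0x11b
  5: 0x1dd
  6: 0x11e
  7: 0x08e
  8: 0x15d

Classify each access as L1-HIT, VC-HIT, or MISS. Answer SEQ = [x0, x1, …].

0: 0x114 (blk 17, set 1) → MISS  vc=[]
1: 0x11f (blk 17, set 1) → L1-HIT  vc=[]
2: 0x15d (blk 21, set 1) → MISS  vc=[17]
3: 0x119 (blk 17, set 1) → VC-HIT  vc=[21]
4: 0x11b (blk 17, set 1) → L1-HIT  vc=[21]
5: 0x1dd (blk 29, set 1) → MISS  vc=[21, 17]
6: 0x11e (blk 17, set 1) → VC-HIT  vc=[21, 29]
7: 0x8e (blk 8, set 0) → MISS  vc=[21, 29]
8: 0x15d (blk 21, set 1) → VC-HIT  vc=[17, 29]

SEQ = [MISS, L1-HIT, MISS, VC-HIT, L1-HIT, MISS, VC-HIT, MISS, VC-HIT]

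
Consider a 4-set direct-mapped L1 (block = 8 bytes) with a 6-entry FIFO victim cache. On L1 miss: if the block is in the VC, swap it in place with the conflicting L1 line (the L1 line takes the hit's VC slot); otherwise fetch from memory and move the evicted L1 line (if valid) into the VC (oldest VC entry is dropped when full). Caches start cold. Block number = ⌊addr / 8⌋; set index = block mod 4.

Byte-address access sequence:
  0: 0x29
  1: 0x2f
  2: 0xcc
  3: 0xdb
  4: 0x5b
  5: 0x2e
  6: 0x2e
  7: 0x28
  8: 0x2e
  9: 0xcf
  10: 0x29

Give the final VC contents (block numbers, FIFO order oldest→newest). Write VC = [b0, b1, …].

  [0] addr=0x29 blk=5 s=1: MISS | VC []
  [1] addr=0x2f blk=5 s=1: L1-HIT | VC []
  [2] addr=0xcc blk=25 s=1: MISS | VC [5]
  [3] addr=0xdb blk=27 s=3: MISS | VC [5]
  [4] addr=0x5b blk=11 s=3: MISS | VC [5, 27]
  [5] addr=0x2e blk=5 s=1: VC-HIT | VC [25, 27]
  [6] addr=0x2e blk=5 s=1: L1-HIT | VC [25, 27]
  [7] addr=0x28 blk=5 s=1: L1-HIT | VC [25, 27]
  [8] addr=0x2e blk=5 s=1: L1-HIT | VC [25, 27]
  [9] addr=0xcf blk=25 s=1: VC-HIT | VC [5, 27]
  [10] addr=0x29 blk=5 s=1: VC-HIT | VC [25, 27]

VC = [25, 27]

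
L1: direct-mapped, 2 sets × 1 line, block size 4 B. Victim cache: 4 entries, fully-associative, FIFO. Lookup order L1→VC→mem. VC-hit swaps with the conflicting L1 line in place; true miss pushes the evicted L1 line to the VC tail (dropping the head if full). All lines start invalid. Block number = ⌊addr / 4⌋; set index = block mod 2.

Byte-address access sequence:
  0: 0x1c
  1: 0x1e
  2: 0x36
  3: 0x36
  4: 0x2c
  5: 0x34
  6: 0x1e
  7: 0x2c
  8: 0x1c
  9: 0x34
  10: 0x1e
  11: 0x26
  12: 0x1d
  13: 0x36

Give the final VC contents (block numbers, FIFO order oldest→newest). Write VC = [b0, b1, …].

VC = [7, 11, 9]

#0 0x1c→b7/s1 MISS; vc=[]
#1 0x1e→b7/s1 L1-HIT; vc=[]
#2 0x36→b13/s1 MISS; vc=[7]
#3 0x36→b13/s1 L1-HIT; vc=[7]
#4 0x2c→b11/s1 MISS; vc=[7,13]
#5 0x34→b13/s1 VC-HIT; vc=[7,11]
#6 0x1e→b7/s1 VC-HIT; vc=[13,11]
#7 0x2c→b11/s1 VC-HIT; vc=[13,7]
#8 0x1c→b7/s1 VC-HIT; vc=[13,11]
#9 0x34→b13/s1 VC-HIT; vc=[7,11]
#10 0x1e→b7/s1 VC-HIT; vc=[13,11]
#11 0x26→b9/s1 MISS; vc=[13,11,7]
#12 0x1d→b7/s1 VC-HIT; vc=[13,11,9]
#13 0x36→b13/s1 VC-HIT; vc=[7,11,9]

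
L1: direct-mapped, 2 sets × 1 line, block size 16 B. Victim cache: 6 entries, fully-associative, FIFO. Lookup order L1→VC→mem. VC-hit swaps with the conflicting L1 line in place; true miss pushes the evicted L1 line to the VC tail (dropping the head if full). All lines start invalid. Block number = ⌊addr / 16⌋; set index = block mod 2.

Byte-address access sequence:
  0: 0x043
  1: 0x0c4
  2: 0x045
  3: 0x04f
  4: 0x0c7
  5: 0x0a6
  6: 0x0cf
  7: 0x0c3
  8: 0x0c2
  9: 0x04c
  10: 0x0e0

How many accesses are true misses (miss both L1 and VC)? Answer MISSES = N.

MISSES = 4

0: 0x43 (blk 4, set 0) → MISS  vc=[]
1: 0xc4 (blk 12, set 0) → MISS  vc=[4]
2: 0x45 (blk 4, set 0) → VC-HIT  vc=[12]
3: 0x4f (blk 4, set 0) → L1-HIT  vc=[12]
4: 0xc7 (blk 12, set 0) → VC-HIT  vc=[4]
5: 0xa6 (blk 10, set 0) → MISS  vc=[4, 12]
6: 0xcf (blk 12, set 0) → VC-HIT  vc=[4, 10]
7: 0xc3 (blk 12, set 0) → L1-HIT  vc=[4, 10]
8: 0xc2 (blk 12, set 0) → L1-HIT  vc=[4, 10]
9: 0x4c (blk 4, set 0) → VC-HIT  vc=[12, 10]
10: 0xe0 (blk 14, set 0) → MISS  vc=[12, 10, 4]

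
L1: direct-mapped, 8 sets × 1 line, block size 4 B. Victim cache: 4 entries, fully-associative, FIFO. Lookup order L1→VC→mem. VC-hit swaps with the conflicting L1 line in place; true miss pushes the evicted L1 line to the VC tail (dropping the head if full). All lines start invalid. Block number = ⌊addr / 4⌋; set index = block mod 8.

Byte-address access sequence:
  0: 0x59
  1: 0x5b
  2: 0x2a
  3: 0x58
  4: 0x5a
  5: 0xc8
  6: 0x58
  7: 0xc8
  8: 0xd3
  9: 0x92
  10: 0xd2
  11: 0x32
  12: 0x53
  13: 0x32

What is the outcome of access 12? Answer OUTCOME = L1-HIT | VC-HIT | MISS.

OUTCOME = MISS

0: 0x59 (blk 22, set 6) → MISS  vc=[]
1: 0x5b (blk 22, set 6) → L1-HIT  vc=[]
2: 0x2a (blk 10, set 2) → MISS  vc=[]
3: 0x58 (blk 22, set 6) → L1-HIT  vc=[]
4: 0x5a (blk 22, set 6) → L1-HIT  vc=[]
5: 0xc8 (blk 50, set 2) → MISS  vc=[10]
6: 0x58 (blk 22, set 6) → L1-HIT  vc=[10]
7: 0xc8 (blk 50, set 2) → L1-HIT  vc=[10]
8: 0xd3 (blk 52, set 4) → MISS  vc=[10]
9: 0x92 (blk 36, set 4) → MISS  vc=[10, 52]
10: 0xd2 (blk 52, set 4) → VC-HIT  vc=[10, 36]
11: 0x32 (blk 12, set 4) → MISS  vc=[10, 36, 52]
12: 0x53 (blk 20, set 4) → MISS  vc=[10, 36, 52, 12]
13: 0x32 (blk 12, set 4) → VC-HIT  vc=[10, 36, 52, 20]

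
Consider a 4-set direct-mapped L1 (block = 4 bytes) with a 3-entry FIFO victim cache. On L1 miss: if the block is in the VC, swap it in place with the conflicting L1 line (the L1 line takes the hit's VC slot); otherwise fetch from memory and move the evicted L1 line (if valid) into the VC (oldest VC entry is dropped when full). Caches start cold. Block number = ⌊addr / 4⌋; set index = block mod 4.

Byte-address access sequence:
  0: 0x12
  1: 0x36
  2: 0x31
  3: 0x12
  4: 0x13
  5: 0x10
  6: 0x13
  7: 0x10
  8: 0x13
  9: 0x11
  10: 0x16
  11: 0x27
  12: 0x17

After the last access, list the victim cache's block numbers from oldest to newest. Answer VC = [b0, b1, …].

VC = [12, 13, 9]

#0 0x12→b4/s0 MISS; vc=[]
#1 0x36→b13/s1 MISS; vc=[]
#2 0x31→b12/s0 MISS; vc=[4]
#3 0x12→b4/s0 VC-HIT; vc=[12]
#4 0x13→b4/s0 L1-HIT; vc=[12]
#5 0x10→b4/s0 L1-HIT; vc=[12]
#6 0x13→b4/s0 L1-HIT; vc=[12]
#7 0x10→b4/s0 L1-HIT; vc=[12]
#8 0x13→b4/s0 L1-HIT; vc=[12]
#9 0x11→b4/s0 L1-HIT; vc=[12]
#10 0x16→b5/s1 MISS; vc=[12,13]
#11 0x27→b9/s1 MISS; vc=[12,13,5]
#12 0x17→b5/s1 VC-HIT; vc=[12,13,9]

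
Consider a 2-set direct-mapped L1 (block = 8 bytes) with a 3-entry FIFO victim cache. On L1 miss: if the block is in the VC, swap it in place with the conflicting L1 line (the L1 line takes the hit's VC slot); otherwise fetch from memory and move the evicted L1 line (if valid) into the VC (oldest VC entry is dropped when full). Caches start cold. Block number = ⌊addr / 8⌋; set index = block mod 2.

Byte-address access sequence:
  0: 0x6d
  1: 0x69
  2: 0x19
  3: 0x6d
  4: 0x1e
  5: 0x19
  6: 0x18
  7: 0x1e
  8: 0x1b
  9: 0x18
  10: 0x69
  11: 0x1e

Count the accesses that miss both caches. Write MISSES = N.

  [0] addr=0x6d blk=13 s=1: MISS | VC []
  [1] addr=0x69 blk=13 s=1: L1-HIT | VC []
  [2] addr=0x19 blk=3 s=1: MISS | VC [13]
  [3] addr=0x6d blk=13 s=1: VC-HIT | VC [3]
  [4] addr=0x1e blk=3 s=1: VC-HIT | VC [13]
  [5] addr=0x19 blk=3 s=1: L1-HIT | VC [13]
  [6] addr=0x18 blk=3 s=1: L1-HIT | VC [13]
  [7] addr=0x1e blk=3 s=1: L1-HIT | VC [13]
  [8] addr=0x1b blk=3 s=1: L1-HIT | VC [13]
  [9] addr=0x18 blk=3 s=1: L1-HIT | VC [13]
  [10] addr=0x69 blk=13 s=1: VC-HIT | VC [3]
  [11] addr=0x1e blk=3 s=1: VC-HIT | VC [13]

MISSES = 2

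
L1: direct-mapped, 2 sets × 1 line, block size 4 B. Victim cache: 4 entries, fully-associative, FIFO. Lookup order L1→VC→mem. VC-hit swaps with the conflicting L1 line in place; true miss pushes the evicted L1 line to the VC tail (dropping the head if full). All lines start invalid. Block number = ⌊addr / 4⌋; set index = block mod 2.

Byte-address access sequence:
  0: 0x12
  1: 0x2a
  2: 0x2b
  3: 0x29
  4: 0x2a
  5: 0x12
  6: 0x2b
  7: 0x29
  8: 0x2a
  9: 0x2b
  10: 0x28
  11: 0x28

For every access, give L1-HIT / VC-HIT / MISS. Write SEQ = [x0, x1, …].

0: 0x12 (blk 4, set 0) → MISS  vc=[]
1: 0x2a (blk 10, set 0) → MISS  vc=[4]
2: 0x2b (blk 10, set 0) → L1-HIT  vc=[4]
3: 0x29 (blk 10, set 0) → L1-HIT  vc=[4]
4: 0x2a (blk 10, set 0) → L1-HIT  vc=[4]
5: 0x12 (blk 4, set 0) → VC-HIT  vc=[10]
6: 0x2b (blk 10, set 0) → VC-HIT  vc=[4]
7: 0x29 (blk 10, set 0) → L1-HIT  vc=[4]
8: 0x2a (blk 10, set 0) → L1-HIT  vc=[4]
9: 0x2b (blk 10, set 0) → L1-HIT  vc=[4]
10: 0x28 (blk 10, set 0) → L1-HIT  vc=[4]
11: 0x28 (blk 10, set 0) → L1-HIT  vc=[4]

SEQ = [MISS, MISS, L1-HIT, L1-HIT, L1-HIT, VC-HIT, VC-HIT, L1-HIT, L1-HIT, L1-HIT, L1-HIT, L1-HIT]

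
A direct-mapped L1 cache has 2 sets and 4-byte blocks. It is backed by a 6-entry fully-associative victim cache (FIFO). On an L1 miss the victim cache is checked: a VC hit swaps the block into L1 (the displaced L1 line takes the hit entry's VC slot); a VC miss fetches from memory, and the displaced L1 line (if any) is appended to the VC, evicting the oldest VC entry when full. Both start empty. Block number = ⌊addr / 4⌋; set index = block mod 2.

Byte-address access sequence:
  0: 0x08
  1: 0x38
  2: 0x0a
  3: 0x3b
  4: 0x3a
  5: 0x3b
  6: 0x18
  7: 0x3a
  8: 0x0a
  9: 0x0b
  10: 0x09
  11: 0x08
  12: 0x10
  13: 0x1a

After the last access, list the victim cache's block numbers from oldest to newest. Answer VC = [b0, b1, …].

#0 0x8→b2/s0 MISS; vc=[]
#1 0x38→b14/s0 MISS; vc=[2]
#2 0xa→b2/s0 VC-HIT; vc=[14]
#3 0x3b→b14/s0 VC-HIT; vc=[2]
#4 0x3a→b14/s0 L1-HIT; vc=[2]
#5 0x3b→b14/s0 L1-HIT; vc=[2]
#6 0x18→b6/s0 MISS; vc=[2,14]
#7 0x3a→b14/s0 VC-HIT; vc=[2,6]
#8 0xa→b2/s0 VC-HIT; vc=[14,6]
#9 0xb→b2/s0 L1-HIT; vc=[14,6]
#10 0x9→b2/s0 L1-HIT; vc=[14,6]
#11 0x8→b2/s0 L1-HIT; vc=[14,6]
#12 0x10→b4/s0 MISS; vc=[14,6,2]
#13 0x1a→b6/s0 VC-HIT; vc=[14,4,2]

VC = [14, 4, 2]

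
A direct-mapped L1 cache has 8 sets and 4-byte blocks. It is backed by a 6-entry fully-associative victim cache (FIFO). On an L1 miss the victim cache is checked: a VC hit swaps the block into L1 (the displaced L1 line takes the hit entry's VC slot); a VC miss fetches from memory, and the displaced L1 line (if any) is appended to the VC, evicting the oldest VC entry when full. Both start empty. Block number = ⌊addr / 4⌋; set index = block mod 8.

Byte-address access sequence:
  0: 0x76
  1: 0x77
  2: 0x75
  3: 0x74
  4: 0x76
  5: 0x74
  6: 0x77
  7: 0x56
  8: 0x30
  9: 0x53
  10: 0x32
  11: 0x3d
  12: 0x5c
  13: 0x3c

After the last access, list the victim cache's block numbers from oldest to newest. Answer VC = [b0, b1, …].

0: 0x76 (blk 29, set 5) → MISS  vc=[]
1: 0x77 (blk 29, set 5) → L1-HIT  vc=[]
2: 0x75 (blk 29, set 5) → L1-HIT  vc=[]
3: 0x74 (blk 29, set 5) → L1-HIT  vc=[]
4: 0x76 (blk 29, set 5) → L1-HIT  vc=[]
5: 0x74 (blk 29, set 5) → L1-HIT  vc=[]
6: 0x77 (blk 29, set 5) → L1-HIT  vc=[]
7: 0x56 (blk 21, set 5) → MISS  vc=[29]
8: 0x30 (blk 12, set 4) → MISS  vc=[29]
9: 0x53 (blk 20, set 4) → MISS  vc=[29, 12]
10: 0x32 (blk 12, set 4) → VC-HIT  vc=[29, 20]
11: 0x3d (blk 15, set 7) → MISS  vc=[29, 20]
12: 0x5c (blk 23, set 7) → MISS  vc=[29, 20, 15]
13: 0x3c (blk 15, set 7) → VC-HIT  vc=[29, 20, 23]

VC = [29, 20, 23]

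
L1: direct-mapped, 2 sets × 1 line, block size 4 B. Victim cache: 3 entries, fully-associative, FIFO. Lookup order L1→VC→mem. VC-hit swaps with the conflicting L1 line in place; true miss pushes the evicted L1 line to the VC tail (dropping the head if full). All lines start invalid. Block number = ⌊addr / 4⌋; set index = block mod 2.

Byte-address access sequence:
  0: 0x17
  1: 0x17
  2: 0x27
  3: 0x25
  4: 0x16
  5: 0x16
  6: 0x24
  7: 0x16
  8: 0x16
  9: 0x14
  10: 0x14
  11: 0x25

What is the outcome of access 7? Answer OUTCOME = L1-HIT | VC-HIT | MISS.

  [0] addr=0x17 blk=5 s=1: MISS | VC []
  [1] addr=0x17 blk=5 s=1: L1-HIT | VC []
  [2] addr=0x27 blk=9 s=1: MISS | VC [5]
  [3] addr=0x25 blk=9 s=1: L1-HIT | VC [5]
  [4] addr=0x16 blk=5 s=1: VC-HIT | VC [9]
  [5] addr=0x16 blk=5 s=1: L1-HIT | VC [9]
  [6] addr=0x24 blk=9 s=1: VC-HIT | VC [5]
  [7] addr=0x16 blk=5 s=1: VC-HIT | VC [9]
  [8] addr=0x16 blk=5 s=1: L1-HIT | VC [9]
  [9] addr=0x14 blk=5 s=1: L1-HIT | VC [9]
  [10] addr=0x14 blk=5 s=1: L1-HIT | VC [9]
  [11] addr=0x25 blk=9 s=1: VC-HIT | VC [5]

OUTCOME = VC-HIT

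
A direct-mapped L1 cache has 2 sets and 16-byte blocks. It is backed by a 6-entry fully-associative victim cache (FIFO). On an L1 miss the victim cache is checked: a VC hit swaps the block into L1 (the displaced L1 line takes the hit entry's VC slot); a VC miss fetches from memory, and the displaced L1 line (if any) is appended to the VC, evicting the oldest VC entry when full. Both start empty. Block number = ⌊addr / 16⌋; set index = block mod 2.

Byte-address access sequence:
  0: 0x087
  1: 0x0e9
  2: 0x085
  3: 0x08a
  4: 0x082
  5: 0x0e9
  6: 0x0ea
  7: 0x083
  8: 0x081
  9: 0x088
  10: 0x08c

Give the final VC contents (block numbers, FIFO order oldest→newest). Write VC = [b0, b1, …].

0: 0x87 (blk 8, set 0) → MISS  vc=[]
1: 0xe9 (blk 14, set 0) → MISS  vc=[8]
2: 0x85 (blk 8, set 0) → VC-HIT  vc=[14]
3: 0x8a (blk 8, set 0) → L1-HIT  vc=[14]
4: 0x82 (blk 8, set 0) → L1-HIT  vc=[14]
5: 0xe9 (blk 14, set 0) → VC-HIT  vc=[8]
6: 0xea (blk 14, set 0) → L1-HIT  vc=[8]
7: 0x83 (blk 8, set 0) → VC-HIT  vc=[14]
8: 0x81 (blk 8, set 0) → L1-HIT  vc=[14]
9: 0x88 (blk 8, set 0) → L1-HIT  vc=[14]
10: 0x8c (blk 8, set 0) → L1-HIT  vc=[14]

VC = [14]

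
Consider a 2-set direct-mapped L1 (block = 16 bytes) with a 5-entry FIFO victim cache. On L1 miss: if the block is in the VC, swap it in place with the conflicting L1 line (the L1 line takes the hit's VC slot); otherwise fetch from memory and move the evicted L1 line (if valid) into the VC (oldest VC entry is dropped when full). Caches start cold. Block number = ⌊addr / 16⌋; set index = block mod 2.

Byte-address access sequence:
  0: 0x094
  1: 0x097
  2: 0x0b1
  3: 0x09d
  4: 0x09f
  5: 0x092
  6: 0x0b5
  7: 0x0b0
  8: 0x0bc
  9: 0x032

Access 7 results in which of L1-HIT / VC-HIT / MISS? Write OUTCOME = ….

  [0] addr=0x94 blk=9 s=1: MISS | VC []
  [1] addr=0x97 blk=9 s=1: L1-HIT | VC []
  [2] addr=0xb1 blk=11 s=1: MISS | VC [9]
  [3] addr=0x9d blk=9 s=1: VC-HIT | VC [11]
  [4] addr=0x9f blk=9 s=1: L1-HIT | VC [11]
  [5] addr=0x92 blk=9 s=1: L1-HIT | VC [11]
  [6] addr=0xb5 blk=11 s=1: VC-HIT | VC [9]
  [7] addr=0xb0 blk=11 s=1: L1-HIT | VC [9]
  [8] addr=0xbc blk=11 s=1: L1-HIT | VC [9]
  [9] addr=0x32 blk=3 s=1: MISS | VC [9, 11]

OUTCOME = L1-HIT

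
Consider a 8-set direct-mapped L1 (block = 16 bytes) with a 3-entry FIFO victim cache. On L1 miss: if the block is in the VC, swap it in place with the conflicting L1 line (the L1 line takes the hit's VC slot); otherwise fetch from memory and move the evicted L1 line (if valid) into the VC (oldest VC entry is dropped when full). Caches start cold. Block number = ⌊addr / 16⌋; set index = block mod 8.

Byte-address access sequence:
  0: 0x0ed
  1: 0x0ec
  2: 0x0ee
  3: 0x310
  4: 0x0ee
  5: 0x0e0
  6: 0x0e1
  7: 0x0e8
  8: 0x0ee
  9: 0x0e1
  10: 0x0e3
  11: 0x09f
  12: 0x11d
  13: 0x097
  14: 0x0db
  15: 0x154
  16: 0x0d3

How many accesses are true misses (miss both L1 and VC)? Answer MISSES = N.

  [0] addr=0xed blk=14 s=6: MISS | VC []
  [1] addr=0xec blk=14 s=6: L1-HIT | VC []
  [2] addr=0xee blk=14 s=6: L1-HIT | VC []
  [3] addr=0x310 blk=49 s=1: MISS | VC []
  [4] addr=0xee blk=14 s=6: L1-HIT | VC []
  [5] addr=0xe0 blk=14 s=6: L1-HIT | VC []
  [6] addr=0xe1 blk=14 s=6: L1-HIT | VC []
  [7] addr=0xe8 blk=14 s=6: L1-HIT | VC []
  [8] addr=0xee blk=14 s=6: L1-HIT | VC []
  [9] addr=0xe1 blk=14 s=6: L1-HIT | VC []
  [10] addr=0xe3 blk=14 s=6: L1-HIT | VC []
  [11] addr=0x9f blk=9 s=1: MISS | VC [49]
  [12] addr=0x11d blk=17 s=1: MISS | VC [49, 9]
  [13] addr=0x97 blk=9 s=1: VC-HIT | VC [49, 17]
  [14] addr=0xdb blk=13 s=5: MISS | VC [49, 17]
  [15] addr=0x154 blk=21 s=5: MISS | VC [49, 17, 13]
  [16] addr=0xd3 blk=13 s=5: VC-HIT | VC [49, 17, 21]

MISSES = 6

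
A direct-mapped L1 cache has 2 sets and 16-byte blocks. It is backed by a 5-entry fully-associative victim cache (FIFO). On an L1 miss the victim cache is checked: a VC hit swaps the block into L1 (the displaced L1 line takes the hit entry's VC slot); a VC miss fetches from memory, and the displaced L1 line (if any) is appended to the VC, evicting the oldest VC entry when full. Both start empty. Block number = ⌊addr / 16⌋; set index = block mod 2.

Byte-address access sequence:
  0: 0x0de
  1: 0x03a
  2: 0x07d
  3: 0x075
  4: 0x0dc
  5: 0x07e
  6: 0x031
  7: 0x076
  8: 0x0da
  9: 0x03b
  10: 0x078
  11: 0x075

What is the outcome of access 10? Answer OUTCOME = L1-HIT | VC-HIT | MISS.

OUTCOME = VC-HIT

  [0] addr=0xde blk=13 s=1: MISS | VC []
  [1] addr=0x3a blk=3 s=1: MISS | VC [13]
  [2] addr=0x7d blk=7 s=1: MISS | VC [13, 3]
  [3] addr=0x75 blk=7 s=1: L1-HIT | VC [13, 3]
  [4] addr=0xdc blk=13 s=1: VC-HIT | VC [7, 3]
  [5] addr=0x7e blk=7 s=1: VC-HIT | VC [13, 3]
  [6] addr=0x31 blk=3 s=1: VC-HIT | VC [13, 7]
  [7] addr=0x76 blk=7 s=1: VC-HIT | VC [13, 3]
  [8] addr=0xda blk=13 s=1: VC-HIT | VC [7, 3]
  [9] addr=0x3b blk=3 s=1: VC-HIT | VC [7, 13]
  [10] addr=0x78 blk=7 s=1: VC-HIT | VC [3, 13]
  [11] addr=0x75 blk=7 s=1: L1-HIT | VC [3, 13]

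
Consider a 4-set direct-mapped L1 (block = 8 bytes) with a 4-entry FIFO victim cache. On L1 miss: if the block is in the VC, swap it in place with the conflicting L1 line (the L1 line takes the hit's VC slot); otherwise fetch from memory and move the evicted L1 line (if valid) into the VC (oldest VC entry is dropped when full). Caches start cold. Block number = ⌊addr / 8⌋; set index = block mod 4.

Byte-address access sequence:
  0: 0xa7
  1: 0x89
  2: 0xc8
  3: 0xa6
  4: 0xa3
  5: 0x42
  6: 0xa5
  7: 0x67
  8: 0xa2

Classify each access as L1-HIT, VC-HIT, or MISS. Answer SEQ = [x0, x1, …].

  [0] addr=0xa7 blk=20 s=0: MISS | VC []
  [1] addr=0x89 blk=17 s=1: MISS | VC []
  [2] addr=0xc8 blk=25 s=1: MISS | VC [17]
  [3] addr=0xa6 blk=20 s=0: L1-HIT | VC [17]
  [4] addr=0xa3 blk=20 s=0: L1-HIT | VC [17]
  [5] addr=0x42 blk=8 s=0: MISS | VC [17, 20]
  [6] addr=0xa5 blk=20 s=0: VC-HIT | VC [17, 8]
  [7] addr=0x67 blk=12 s=0: MISS | VC [17, 8, 20]
  [8] addr=0xa2 blk=20 s=0: VC-HIT | VC [17, 8, 12]

SEQ = [MISS, MISS, MISS, L1-HIT, L1-HIT, MISS, VC-HIT, MISS, VC-HIT]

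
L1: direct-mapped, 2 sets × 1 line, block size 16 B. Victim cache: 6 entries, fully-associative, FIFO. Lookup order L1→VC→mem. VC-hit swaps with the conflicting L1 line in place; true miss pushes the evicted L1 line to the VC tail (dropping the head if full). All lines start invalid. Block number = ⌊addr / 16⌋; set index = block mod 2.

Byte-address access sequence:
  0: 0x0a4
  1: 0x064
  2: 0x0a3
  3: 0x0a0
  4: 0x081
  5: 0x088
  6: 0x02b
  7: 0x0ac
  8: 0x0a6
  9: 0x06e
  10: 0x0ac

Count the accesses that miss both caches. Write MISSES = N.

0: 0xa4 (blk 10, set 0) → MISS  vc=[]
1: 0x64 (blk 6, set 0) → MISS  vc=[10]
2: 0xa3 (blk 10, set 0) → VC-HIT  vc=[6]
3: 0xa0 (blk 10, set 0) → L1-HIT  vc=[6]
4: 0x81 (blk 8, set 0) → MISS  vc=[6, 10]
5: 0x88 (blk 8, set 0) → L1-HIT  vc=[6, 10]
6: 0x2b (blk 2, set 0) → MISS  vc=[6, 10, 8]
7: 0xac (blk 10, set 0) → VC-HIT  vc=[6, 2, 8]
8: 0xa6 (blk 10, set 0) → L1-HIT  vc=[6, 2, 8]
9: 0x6e (blk 6, set 0) → VC-HIT  vc=[10, 2, 8]
10: 0xac (blk 10, set 0) → VC-HIT  vc=[6, 2, 8]

MISSES = 4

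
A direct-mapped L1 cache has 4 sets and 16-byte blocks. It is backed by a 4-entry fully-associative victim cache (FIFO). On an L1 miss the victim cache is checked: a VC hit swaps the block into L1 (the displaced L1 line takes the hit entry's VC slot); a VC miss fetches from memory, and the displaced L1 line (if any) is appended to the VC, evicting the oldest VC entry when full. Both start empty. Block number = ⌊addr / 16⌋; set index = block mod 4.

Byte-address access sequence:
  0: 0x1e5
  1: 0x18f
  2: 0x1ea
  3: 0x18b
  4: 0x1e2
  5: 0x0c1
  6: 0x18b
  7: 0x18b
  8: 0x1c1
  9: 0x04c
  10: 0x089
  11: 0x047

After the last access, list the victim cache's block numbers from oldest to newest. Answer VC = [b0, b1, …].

#0 0x1e5→b30/s2 MISS; vc=[]
#1 0x18f→b24/s0 MISS; vc=[]
#2 0x1ea→b30/s2 L1-HIT; vc=[]
#3 0x18b→b24/s0 L1-HIT; vc=[]
#4 0x1e2→b30/s2 L1-HIT; vc=[]
#5 0xc1→b12/s0 MISS; vc=[24]
#6 0x18b→b24/s0 VC-HIT; vc=[12]
#7 0x18b→b24/s0 L1-HIT; vc=[12]
#8 0x1c1→b28/s0 MISS; vc=[12,24]
#9 0x4c→b4/s0 MISS; vc=[12,24,28]
#10 0x89→b8/s0 MISS; vc=[12,24,28,4]
#11 0x47→b4/s0 VC-HIT; vc=[12,24,28,8]

VC = [12, 24, 28, 8]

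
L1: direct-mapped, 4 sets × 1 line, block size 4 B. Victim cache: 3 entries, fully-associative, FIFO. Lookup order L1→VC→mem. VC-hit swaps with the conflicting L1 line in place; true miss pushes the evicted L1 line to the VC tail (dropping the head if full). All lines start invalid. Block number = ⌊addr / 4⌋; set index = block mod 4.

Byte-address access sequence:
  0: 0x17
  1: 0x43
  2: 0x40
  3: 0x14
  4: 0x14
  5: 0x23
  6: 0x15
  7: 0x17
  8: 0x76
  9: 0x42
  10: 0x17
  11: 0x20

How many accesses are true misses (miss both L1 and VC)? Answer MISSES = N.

MISSES = 4

  [0] addr=0x17 blk=5 s=1: MISS | VC []
  [1] addr=0x43 blk=16 s=0: MISS | VC []
  [2] addr=0x40 blk=16 s=0: L1-HIT | VC []
  [3] addr=0x14 blk=5 s=1: L1-HIT | VC []
  [4] addr=0x14 blk=5 s=1: L1-HIT | VC []
  [5] addr=0x23 blk=8 s=0: MISS | VC [16]
  [6] addr=0x15 blk=5 s=1: L1-HIT | VC [16]
  [7] addr=0x17 blk=5 s=1: L1-HIT | VC [16]
  [8] addr=0x76 blk=29 s=1: MISS | VC [16, 5]
  [9] addr=0x42 blk=16 s=0: VC-HIT | VC [8, 5]
  [10] addr=0x17 blk=5 s=1: VC-HIT | VC [8, 29]
  [11] addr=0x20 blk=8 s=0: VC-HIT | VC [16, 29]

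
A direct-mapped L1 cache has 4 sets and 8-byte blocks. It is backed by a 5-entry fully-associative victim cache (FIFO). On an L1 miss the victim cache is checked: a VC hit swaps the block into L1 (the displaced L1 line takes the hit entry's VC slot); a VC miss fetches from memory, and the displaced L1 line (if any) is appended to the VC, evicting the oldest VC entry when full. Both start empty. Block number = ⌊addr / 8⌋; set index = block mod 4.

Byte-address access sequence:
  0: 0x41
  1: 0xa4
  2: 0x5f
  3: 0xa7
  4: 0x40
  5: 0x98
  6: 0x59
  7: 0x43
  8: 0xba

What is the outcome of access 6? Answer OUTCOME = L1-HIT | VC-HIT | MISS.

OUTCOME = VC-HIT

0: 0x41 (blk 8, set 0) → MISS  vc=[]
1: 0xa4 (blk 20, set 0) → MISS  vc=[8]
2: 0x5f (blk 11, set 3) → MISS  vc=[8]
3: 0xa7 (blk 20, set 0) → L1-HIT  vc=[8]
4: 0x40 (blk 8, set 0) → VC-HIT  vc=[20]
5: 0x98 (blk 19, set 3) → MISS  vc=[20, 11]
6: 0x59 (blk 11, set 3) → VC-HIT  vc=[20, 19]
7: 0x43 (blk 8, set 0) → L1-HIT  vc=[20, 19]
8: 0xba (blk 23, set 3) → MISS  vc=[20, 19, 11]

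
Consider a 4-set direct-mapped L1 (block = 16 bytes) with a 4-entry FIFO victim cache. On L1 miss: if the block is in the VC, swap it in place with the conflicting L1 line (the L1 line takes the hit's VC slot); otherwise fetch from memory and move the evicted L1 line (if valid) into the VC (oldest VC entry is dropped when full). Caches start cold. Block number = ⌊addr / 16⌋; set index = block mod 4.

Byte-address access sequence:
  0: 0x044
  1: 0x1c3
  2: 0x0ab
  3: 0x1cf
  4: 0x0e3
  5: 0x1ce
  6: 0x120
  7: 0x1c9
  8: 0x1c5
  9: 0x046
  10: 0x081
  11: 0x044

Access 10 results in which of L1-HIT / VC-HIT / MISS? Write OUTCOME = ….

OUTCOME = MISS

  [0] addr=0x44 blk=4 s=0: MISS | VC []
  [1] addr=0x1c3 blk=28 s=0: MISS | VC [4]
  [2] addr=0xab blk=10 s=2: MISS | VC [4]
  [3] addr=0x1cf blk=28 s=0: L1-HIT | VC [4]
  [4] addr=0xe3 blk=14 s=2: MISS | VC [4, 10]
  [5] addr=0x1ce blk=28 s=0: L1-HIT | VC [4, 10]
  [6] addr=0x120 blk=18 s=2: MISS | VC [4, 10, 14]
  [7] addr=0x1c9 blk=28 s=0: L1-HIT | VC [4, 10, 14]
  [8] addr=0x1c5 blk=28 s=0: L1-HIT | VC [4, 10, 14]
  [9] addr=0x46 blk=4 s=0: VC-HIT | VC [28, 10, 14]
  [10] addr=0x81 blk=8 s=0: MISS | VC [28, 10, 14, 4]
  [11] addr=0x44 blk=4 s=0: VC-HIT | VC [28, 10, 14, 8]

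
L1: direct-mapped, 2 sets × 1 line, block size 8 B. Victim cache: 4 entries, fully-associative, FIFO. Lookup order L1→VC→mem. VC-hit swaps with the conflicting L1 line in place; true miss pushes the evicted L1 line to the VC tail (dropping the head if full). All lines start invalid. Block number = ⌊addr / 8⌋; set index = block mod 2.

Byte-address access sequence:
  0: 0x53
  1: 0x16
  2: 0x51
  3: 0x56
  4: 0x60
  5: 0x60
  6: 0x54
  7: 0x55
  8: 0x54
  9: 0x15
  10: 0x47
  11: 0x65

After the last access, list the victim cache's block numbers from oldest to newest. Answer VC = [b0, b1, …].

  [0] addr=0x53 blk=10 s=0: MISS | VC []
  [1] addr=0x16 blk=2 s=0: MISS | VC [10]
  [2] addr=0x51 blk=10 s=0: VC-HIT | VC [2]
  [3] addr=0x56 blk=10 s=0: L1-HIT | VC [2]
  [4] addr=0x60 blk=12 s=0: MISS | VC [2, 10]
  [5] addr=0x60 blk=12 s=0: L1-HIT | VC [2, 10]
  [6] addr=0x54 blk=10 s=0: VC-HIT | VC [2, 12]
  [7] addr=0x55 blk=10 s=0: L1-HIT | VC [2, 12]
  [8] addr=0x54 blk=10 s=0: L1-HIT | VC [2, 12]
  [9] addr=0x15 blk=2 s=0: VC-HIT | VC [10, 12]
  [10] addr=0x47 blk=8 s=0: MISS | VC [10, 12, 2]
  [11] addr=0x65 blk=12 s=0: VC-HIT | VC [10, 8, 2]

VC = [10, 8, 2]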